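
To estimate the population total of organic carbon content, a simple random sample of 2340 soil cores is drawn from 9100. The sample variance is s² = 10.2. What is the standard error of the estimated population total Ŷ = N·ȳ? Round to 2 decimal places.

517.83

Var(Ŷ) = N²·Var(ȳ) = N²·(1 − n/N)·s²/n.
f = 2340/9100 = 0.25714286; Var(ȳ) = 0.74285714·10.2/2340 = 0.0032380952.
Var(Ŷ) = 9100² · 0.0032380952 = 268146.66.
SE(Ŷ) = √(268146.66) = 517.83.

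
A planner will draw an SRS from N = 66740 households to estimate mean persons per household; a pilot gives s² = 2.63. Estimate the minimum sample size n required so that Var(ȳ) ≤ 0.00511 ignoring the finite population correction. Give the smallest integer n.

515

Without fpc, n₀ = s²/D = 2.63/0.00511 = 514.6771.
Rounding up, n = 515.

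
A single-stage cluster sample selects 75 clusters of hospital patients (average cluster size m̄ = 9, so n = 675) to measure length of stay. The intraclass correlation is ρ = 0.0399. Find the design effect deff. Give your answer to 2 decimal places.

deff = 1 + (9 − 1)·0.0399 = 1 + 0.3192 = 1.3192.

1.32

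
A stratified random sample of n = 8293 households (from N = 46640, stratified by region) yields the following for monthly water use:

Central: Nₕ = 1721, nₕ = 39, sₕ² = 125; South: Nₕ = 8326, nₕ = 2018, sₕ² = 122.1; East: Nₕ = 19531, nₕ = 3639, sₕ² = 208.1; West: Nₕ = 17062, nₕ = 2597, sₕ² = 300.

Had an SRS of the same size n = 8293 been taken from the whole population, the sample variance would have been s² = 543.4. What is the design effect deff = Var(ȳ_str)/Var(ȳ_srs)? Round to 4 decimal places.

0.5010

Var(ȳ_str) = Σ Wₕ²(1−fₕ)sₕ²/nₕ with Wₕ = Nₕ/46640:
  Central: (1721/46640)²·(1−39/1721)·125/39 = 0.0042651586
  South: (8326/46640)²·(1−2018/8326)·122.1/2018 = 0.0014608496
  East: (19531/46640)²·(1−3639/19531)·208.1/3639 = 0.0081597336
  West: (17062/46640)²·(1−2597/17062)·300/2597 = 0.013106315
  → Var(ȳ_str) = 0.026992057.
Var(ȳ_srs) = (1 − 8293/46640)·543.4/8293 = 0.053874198.
deff = 0.026992057 / 0.053874198 = 0.5010.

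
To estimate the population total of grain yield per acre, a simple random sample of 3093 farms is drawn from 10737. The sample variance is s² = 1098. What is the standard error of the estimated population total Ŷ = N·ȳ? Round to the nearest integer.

5398

Var(Ŷ) = N²·Var(ȳ) = N²·(1 − n/N)·s²/n.
f = 3093/10737 = 0.28806929; Var(ȳ) = 0.71193071·1098/3093 = 0.25273195.
Var(Ŷ) = 10737² · 0.25273195 = 2.913574 × 10^7.
SE(Ŷ) = √(2.913574 × 10^7) = 5398.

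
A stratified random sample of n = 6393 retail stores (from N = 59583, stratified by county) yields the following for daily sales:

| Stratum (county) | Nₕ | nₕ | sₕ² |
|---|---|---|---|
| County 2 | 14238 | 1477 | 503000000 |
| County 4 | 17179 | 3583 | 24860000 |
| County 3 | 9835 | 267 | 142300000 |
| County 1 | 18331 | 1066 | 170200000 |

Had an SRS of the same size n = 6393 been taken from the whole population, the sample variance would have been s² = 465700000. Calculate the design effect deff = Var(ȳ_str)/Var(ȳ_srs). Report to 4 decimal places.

Var(ȳ_str) = Σ Wₕ²(1−fₕ)sₕ²/nₕ with Wₕ = Nₕ/59583:
  County 2: (14238/59583)²·(1−1477/14238)·503000000/1477 = 17429.16
  County 4: (17179/59583)²·(1−3583/17179)·24860000/3583 = 456.47671
  County 3: (9835/59583)²·(1−267/9835)·142300000/267 = 14126.821
  County 1: (18331/59583)²·(1−1066/18331)·170200000/1066 = 14233.456
  → Var(ȳ_str) = 46245.914.
Var(ȳ_srs) = (1 − 6393/59583)·465700000/6393 = 65029.312.
deff = 46245.914 / 65029.312 = 0.7112.

0.7112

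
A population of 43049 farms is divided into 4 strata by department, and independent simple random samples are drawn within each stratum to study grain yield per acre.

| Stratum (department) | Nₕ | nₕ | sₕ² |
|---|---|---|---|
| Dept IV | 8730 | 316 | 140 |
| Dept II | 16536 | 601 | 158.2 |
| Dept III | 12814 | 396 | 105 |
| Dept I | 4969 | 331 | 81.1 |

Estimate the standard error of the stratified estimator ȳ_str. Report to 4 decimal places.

0.2843

Var(ȳ_str) = Σₕ Wₕ²(1 − fₕ)sₕ²/nₕ with Wₕ = Nₕ/N, N = 43049.
Dept IV: Wₕ = 0.20279217; term = 0.20279217²·(1 − 0.03619702)·140/316 = 0.017560285.
Dept II: Wₕ = 0.38412042; term = 0.38412042²·(1 − 0.03634494)·158.2/601 = 0.037427292.
Dept III: Wₕ = 0.29766081; term = 0.29766081²·(1 − 0.03090370)·105/396 = 0.022766924.
Dept I: Wₕ = 0.11542661; term = 0.11542661²·(1 − 0.06661300)·81.1/331 = 0.003046958.
Sum = 0.080801459.
SE = √(0.080801459) = 0.2843.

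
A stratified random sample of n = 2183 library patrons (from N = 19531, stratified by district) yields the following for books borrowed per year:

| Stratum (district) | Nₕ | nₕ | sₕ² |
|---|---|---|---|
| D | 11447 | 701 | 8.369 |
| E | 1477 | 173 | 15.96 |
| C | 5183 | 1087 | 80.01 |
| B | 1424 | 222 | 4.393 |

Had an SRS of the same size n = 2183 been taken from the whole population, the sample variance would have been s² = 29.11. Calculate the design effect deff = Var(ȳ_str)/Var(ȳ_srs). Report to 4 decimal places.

Var(ȳ_str) = Σ Wₕ²(1−fₕ)sₕ²/nₕ with Wₕ = Nₕ/19531:
  D: (11447/19531)²·(1−701/11447)·8.369/701 = 0.0038498615
  E: (1477/19531)²·(1−173/1477)·15.96/173 = 4.6579617 × 10^-4
  C: (5183/19531)²·(1−1087/5183)·80.01/1087 = 0.0040964431
  B: (1424/19531)²·(1−222/1424)·4.393/222 = 8.8791977 × 10^-5
  → Var(ȳ_str) = 0.0085008927.
Var(ȳ_srs) = (1 − 2183/19531)·29.11/2183 = 0.011844409.
deff = 0.0085008927 / 0.011844409 = 0.7177.

0.7177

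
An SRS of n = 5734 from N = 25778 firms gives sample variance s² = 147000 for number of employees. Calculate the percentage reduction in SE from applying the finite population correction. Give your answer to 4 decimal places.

11.8205

f = n/N = 5734/25778 = 0.22243774.
SE_no-fpc = √(s²/n) = 5.0632553; SE_fpc = √((1−f)s²/n) = 4.4647527.
Ratio = √(1−f) = 0.88179491. Reduction = 100·(1 − 0.88179491) = 11.8205%.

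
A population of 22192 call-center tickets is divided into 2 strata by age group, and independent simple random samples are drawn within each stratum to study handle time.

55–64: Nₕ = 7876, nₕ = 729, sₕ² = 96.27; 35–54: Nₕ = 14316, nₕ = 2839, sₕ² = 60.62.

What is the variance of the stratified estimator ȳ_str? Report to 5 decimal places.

0.02222

Var(ȳ_str) = Σₕ Wₕ²(1 − fₕ)sₕ²/nₕ with Wₕ = Nₕ/N, N = 22192.
55–64: Wₕ = 0.35490267; term = 0.35490267²·(1 − 0.09255967)·96.27/729 = 0.015093851.
35–54: Wₕ = 0.64509733; term = 0.64509733²·(1 − 0.19830958)·60.62/2839 = 0.0071237345.
Sum = 0.022217586.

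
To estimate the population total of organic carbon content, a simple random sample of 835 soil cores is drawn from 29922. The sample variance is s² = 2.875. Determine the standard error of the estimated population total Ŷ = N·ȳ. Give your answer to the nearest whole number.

Var(Ŷ) = N²·Var(ȳ) = N²·(1 − n/N)·s²/n.
f = 835/29922 = 0.02790589; Var(ȳ) = 0.97209411·2.875/835 = 0.0033470306.
Var(Ŷ) = 29922² · 0.0033470306 = 2.9966838 × 10^6.
SE(Ŷ) = √(2.9966838 × 10^6) = 1731.

1731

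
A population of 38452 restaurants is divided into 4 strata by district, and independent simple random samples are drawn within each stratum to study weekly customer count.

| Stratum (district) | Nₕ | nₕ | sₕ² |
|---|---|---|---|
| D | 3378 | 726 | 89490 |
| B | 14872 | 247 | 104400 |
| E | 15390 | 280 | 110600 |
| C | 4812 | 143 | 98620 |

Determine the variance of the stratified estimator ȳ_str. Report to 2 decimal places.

135.53

Var(ȳ_str) = Σₕ Wₕ²(1 − fₕ)sₕ²/nₕ with Wₕ = Nₕ/N, N = 38452.
D: Wₕ = 0.08784979; term = 0.08784979²·(1 − 0.21492007)·89490/726 = 0.74684966.
B: Wₕ = 0.38676792; term = 0.38676792²·(1 − 0.01660839)·104400/247 = 62.177167.
E: Wₕ = 0.40023926; term = 0.40023926²·(1 − 0.01819363)·110600/280 = 62.124415.
C: Wₕ = 0.12514304; term = 0.12514304²·(1 − 0.02971737)·98620/143 = 10.479501.
Sum = 135.52793.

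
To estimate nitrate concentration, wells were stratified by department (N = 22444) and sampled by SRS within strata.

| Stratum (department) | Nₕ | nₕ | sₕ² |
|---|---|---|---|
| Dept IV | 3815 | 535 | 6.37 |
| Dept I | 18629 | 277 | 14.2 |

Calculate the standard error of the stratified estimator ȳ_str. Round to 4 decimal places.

Var(ȳ_str) = Σₕ Wₕ²(1 − fₕ)sₕ²/nₕ with Wₕ = Nₕ/N, N = 22444.
Dept IV: Wₕ = 0.16997861; term = 0.16997861²·(1 − 0.14023591)·6.37/535 = 2.9576959 × 10^-4.
Dept I: Wₕ = 0.83002139; term = 0.83002139²·(1 − 0.01486929)·14.2/277 = 0.034792128.
Sum = 0.035087898.
SE = √(0.035087898) = 0.1873.

0.1873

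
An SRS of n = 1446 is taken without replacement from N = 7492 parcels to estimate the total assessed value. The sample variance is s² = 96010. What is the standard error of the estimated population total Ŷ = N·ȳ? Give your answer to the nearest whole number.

Var(Ŷ) = N²·Var(ȳ) = N²·(1 − n/N)·s²/n.
f = 1446/7492 = 0.19300587; Var(ȳ) = 0.80699413·96010/1446 = 53.581954.
Var(Ŷ) = 7492² · 53.581954 = 3.0075585 × 10^9.
SE(Ŷ) = √(3.0075585 × 10^9) = 54841.

54841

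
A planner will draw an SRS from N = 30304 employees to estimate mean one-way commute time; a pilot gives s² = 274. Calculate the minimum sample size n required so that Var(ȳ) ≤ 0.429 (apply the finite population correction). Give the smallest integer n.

Without fpc, n₀ = s²/D = 274/0.429 = 638.6946.
With fpc, (1 − n/N)·s²/n ≤ D requires n ≥ n₀/(1 + n₀/N) = 638.6946/(1 + 638.6946/30304) = 625.5112.
Rounding up, n = 626.

626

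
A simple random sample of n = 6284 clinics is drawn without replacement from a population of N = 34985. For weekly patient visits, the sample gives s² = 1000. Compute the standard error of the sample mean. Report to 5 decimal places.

0.36132

Under SRS without replacement, Var(ȳ) = (1 − f)·s²/n with f = n/N = 6284/34985 = 0.17961984.
Var(ȳ) = (1 − 0.17961984)·1000/6284 = 0.82038016·0.15913431 = 0.13055063.
SE(ȳ) = √(0.13055063) = 0.36132.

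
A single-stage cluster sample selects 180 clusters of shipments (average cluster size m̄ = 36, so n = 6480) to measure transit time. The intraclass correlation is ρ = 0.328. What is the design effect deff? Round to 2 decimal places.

deff = 1 + (36 − 1)·0.328 = 1 + 11.48 = 12.48.

12.48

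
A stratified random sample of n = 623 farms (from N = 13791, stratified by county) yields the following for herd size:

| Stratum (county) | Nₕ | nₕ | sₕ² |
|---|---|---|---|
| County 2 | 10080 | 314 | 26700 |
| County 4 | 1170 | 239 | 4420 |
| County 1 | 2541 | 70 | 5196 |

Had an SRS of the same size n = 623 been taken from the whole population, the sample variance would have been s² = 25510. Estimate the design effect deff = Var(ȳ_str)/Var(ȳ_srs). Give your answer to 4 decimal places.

Var(ȳ_str) = Σ Wₕ²(1−fₕ)sₕ²/nₕ with Wₕ = Nₕ/13791:
  County 2: (10080/13791)²·(1−314/10080)·26700/314 = 44.011619
  County 4: (1170/13791)²·(1−239/1170)·4420/239 = 0.10591766
  County 1: (2541/13791)²·(1−70/2541)·5196/70 = 2.4505129
  → Var(ȳ_str) = 46.56805.
Var(ȳ_srs) = (1 − 623/13791)·25510/623 = 39.097273.
deff = 46.56805 / 39.097273 = 1.1911.

1.1911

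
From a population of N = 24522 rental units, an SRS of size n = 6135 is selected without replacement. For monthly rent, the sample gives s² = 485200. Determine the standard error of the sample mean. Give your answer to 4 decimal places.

Under SRS without replacement, Var(ȳ) = (1 − f)·s²/n with f = n/N = 6135/24522 = 0.25018351.
Var(ȳ) = (1 − 0.25018351)·485200/6135 = 0.74981649·79.087205 = 59.30089.
SE(ȳ) = √(59.30089) = 7.7007.

7.7007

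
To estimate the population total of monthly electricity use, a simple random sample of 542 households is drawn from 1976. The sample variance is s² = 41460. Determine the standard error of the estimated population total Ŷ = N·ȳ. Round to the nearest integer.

14723

Var(Ŷ) = N²·Var(ȳ) = N²·(1 − n/N)·s²/n.
f = 542/1976 = 0.27429150; Var(ȳ) = 0.72570850·41460/542 = 55.512684.
Var(Ŷ) = 1976² · 55.512684 = 2.1675349 × 10^8.
SE(Ŷ) = √(2.1675349 × 10^8) = 14723.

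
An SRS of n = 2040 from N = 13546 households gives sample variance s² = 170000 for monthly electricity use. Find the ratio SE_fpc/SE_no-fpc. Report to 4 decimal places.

0.9216

f = n/N = 2040/13546 = 0.15059796.
SE_no-fpc = √(s²/n) = 9.1287093; SE_fpc = √((1−f)s²/n) = 8.4132932.
Ratio = √(1−f) = 0.92163010.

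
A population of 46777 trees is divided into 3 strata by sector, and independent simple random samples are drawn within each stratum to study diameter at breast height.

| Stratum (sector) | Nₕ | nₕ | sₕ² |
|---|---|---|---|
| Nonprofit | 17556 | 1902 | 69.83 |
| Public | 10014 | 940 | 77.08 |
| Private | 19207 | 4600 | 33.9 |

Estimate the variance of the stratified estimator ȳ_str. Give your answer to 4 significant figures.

0.008961

Var(ȳ_str) = Σₕ Wₕ²(1 − fₕ)sₕ²/nₕ with Wₕ = Nₕ/N, N = 46777.
Nonprofit: Wₕ = 0.37531265; term = 0.37531265²·(1 − 0.10833903)·69.83/1902 = 0.0046112397.
Public: Wₕ = 0.21407957; term = 0.21407957²·(1 − 0.09386858)·77.08/940 = 0.0034053008.
Private: Wₕ = 0.41060778; term = 0.41060778²·(1 − 0.23949602)·33.9/4600 = 9.4492579 × 10^-4.
Sum = 0.0089614663.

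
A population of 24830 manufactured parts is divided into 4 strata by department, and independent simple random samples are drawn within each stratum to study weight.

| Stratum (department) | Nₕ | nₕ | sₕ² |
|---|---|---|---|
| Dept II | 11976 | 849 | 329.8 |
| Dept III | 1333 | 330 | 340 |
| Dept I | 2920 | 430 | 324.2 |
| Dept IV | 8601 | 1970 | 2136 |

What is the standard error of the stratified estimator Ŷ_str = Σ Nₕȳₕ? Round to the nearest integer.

10976

Var(Ŷ_str) = Σₕ Nₕ²(1 − fₕ)sₕ²/nₕ.
Dept II: 11976²·(1 − 849/11976)·329.8/849 = 5.1764597 × 10^7.
Dept III: 1333²·(1 − 330/1333)·340/330 = 1.3775141 × 10^6.
Dept I: 2920²·(1 − 430/2920)·324.2/430 = 5.481845 × 10^6.
Dept IV: 8601²·(1 − 1970/8601)·2136/1970 = 6.1839077 × 10^7.
Sum = 1.2046303 × 10^8.
SE = √(1.2046303 × 10^8) = 10976.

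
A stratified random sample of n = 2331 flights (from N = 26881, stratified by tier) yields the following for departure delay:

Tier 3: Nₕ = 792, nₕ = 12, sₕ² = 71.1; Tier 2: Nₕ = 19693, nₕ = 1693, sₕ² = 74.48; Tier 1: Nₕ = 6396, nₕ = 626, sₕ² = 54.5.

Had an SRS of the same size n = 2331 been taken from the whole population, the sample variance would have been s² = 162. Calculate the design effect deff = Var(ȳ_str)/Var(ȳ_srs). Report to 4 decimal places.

Var(ȳ_str) = Σ Wₕ²(1−fₕ)sₕ²/nₕ with Wₕ = Nₕ/26881:
  Tier 3: (792/26881)²·(1−12/792)·71.1/12 = 0.0050654414
  Tier 2: (19693/26881)²·(1−1693/19693)·74.48/1693 = 0.021581233
  Tier 1: (6396/26881)²·(1−626/6396)·54.5/626 = 0.0044464723
  → Var(ȳ_str) = 0.031093147.
Var(ȳ_srs) = (1 − 2331/26881)·162/2331 = 0.063471508.
deff = 0.031093147 / 0.063471508 = 0.4899.

0.4899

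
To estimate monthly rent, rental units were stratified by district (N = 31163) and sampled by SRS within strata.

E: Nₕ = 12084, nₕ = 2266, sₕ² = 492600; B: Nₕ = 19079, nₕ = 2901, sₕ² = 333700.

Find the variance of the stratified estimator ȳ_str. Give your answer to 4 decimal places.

Var(ȳ_str) = Σₕ Wₕ²(1 − fₕ)sₕ²/nₕ with Wₕ = Nₕ/N, N = 31163.
E: Wₕ = 0.38776754; term = 0.38776754²·(1 − 0.18752069)·492600/2266 = 26.557655.
B: Wₕ = 0.61223246; term = 0.61223246²·(1 − 0.15205199)·333700/2901 = 36.560354.
Sum = 63.118009.

63.1180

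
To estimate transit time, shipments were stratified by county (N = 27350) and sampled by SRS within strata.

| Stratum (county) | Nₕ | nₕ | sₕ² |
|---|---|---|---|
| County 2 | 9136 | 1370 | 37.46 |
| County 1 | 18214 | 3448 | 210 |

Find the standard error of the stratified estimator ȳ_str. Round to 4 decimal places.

0.1565

Var(ȳ_str) = Σₕ Wₕ²(1 − fₕ)sₕ²/nₕ with Wₕ = Nₕ/N, N = 27350.
County 2: Wₕ = 0.33404022; term = 0.33404022²·(1 − 0.14995622)·37.46/1370 = 0.0025934986.
County 1: Wₕ = 0.66595978; term = 0.66595978²·(1 − 0.18930493)·210/3448 = 0.021898057.
Sum = 0.024491556.
SE = √(0.024491556) = 0.1565.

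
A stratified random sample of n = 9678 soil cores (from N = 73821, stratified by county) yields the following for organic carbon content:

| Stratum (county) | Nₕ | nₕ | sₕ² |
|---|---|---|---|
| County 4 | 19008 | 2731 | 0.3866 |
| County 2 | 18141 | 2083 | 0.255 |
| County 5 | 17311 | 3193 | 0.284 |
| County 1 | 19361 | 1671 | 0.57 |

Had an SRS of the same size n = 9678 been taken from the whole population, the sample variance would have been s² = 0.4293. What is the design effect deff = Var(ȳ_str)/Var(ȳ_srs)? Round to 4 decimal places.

Var(ȳ_str) = Σ Wₕ²(1−fₕ)sₕ²/nₕ with Wₕ = Nₕ/73821:
  County 4: (19008/73821)²·(1−2731/19008)·0.3866/2731 = 8.0369467 × 10^-6
  County 2: (18141/73821)²·(1−2083/18141)·0.255/2083 = 6.5440068 × 10^-6
  County 5: (17311/73821)²·(1−3193/17311)·0.284/3193 = 3.9889162 × 10^-6
  County 1: (19361/73821)²·(1−1671/19361)·0.57/1671 = 2.1438489 × 10^-5
  → Var(ȳ_str) = 4.0008359 × 10^-5.
Var(ȳ_srs) = (1 − 9678/73821)·0.4293/9678 = 3.854292 × 10^-5.
deff = (4.0008359 × 10^-5) / (3.854292 × 10^-5) = 1.0380.

1.0380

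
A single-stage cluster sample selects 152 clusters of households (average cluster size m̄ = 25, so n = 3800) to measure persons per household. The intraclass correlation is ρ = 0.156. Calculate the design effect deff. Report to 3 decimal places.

deff = 1 + (25 − 1)·0.156 = 1 + 3.744 = 4.744.

4.744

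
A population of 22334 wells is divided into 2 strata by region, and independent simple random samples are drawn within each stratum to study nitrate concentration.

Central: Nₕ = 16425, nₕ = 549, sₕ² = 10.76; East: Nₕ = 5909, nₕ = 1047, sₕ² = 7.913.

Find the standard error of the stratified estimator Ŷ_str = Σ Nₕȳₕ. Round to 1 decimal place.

Var(Ŷ_str) = Σₕ Nₕ²(1 − fₕ)sₕ²/nₕ.
Central: 16425²·(1 − 549/16425)·10.76/549 = 5.1107707 × 10^6.
East: 5909²·(1 − 1047/5909)·7.913/1047 = 217131.8.
Sum = 5.3279025 × 10^6.
SE = √(5.3279025 × 10^6) = 2308.2.

2308.2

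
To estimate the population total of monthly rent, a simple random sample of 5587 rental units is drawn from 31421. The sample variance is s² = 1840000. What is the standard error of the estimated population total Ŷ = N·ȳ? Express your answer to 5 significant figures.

517040

Var(Ŷ) = N²·Var(ȳ) = N²·(1 − n/N)·s²/n.
f = 5587/31421 = 0.17781102; Var(ȳ) = 0.82218898·1840000/5587 = 270.7764.
Var(Ŷ) = 31421² · 270.7764 = 2.6733192 × 10^11.
SE(Ŷ) = √(2.6733192 × 10^11) = 517040.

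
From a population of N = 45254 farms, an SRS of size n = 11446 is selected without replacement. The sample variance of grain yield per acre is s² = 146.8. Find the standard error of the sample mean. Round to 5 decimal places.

Under SRS without replacement, Var(ȳ) = (1 − f)·s²/n with f = n/N = 11446/45254 = 0.25292792.
Var(ȳ) = (1 − 0.25292792)·146.8/11446 = 0.74707208·0.012825441 = 0.0095815291.
SE(ȳ) = √(0.0095815291) = 0.09789.

0.09789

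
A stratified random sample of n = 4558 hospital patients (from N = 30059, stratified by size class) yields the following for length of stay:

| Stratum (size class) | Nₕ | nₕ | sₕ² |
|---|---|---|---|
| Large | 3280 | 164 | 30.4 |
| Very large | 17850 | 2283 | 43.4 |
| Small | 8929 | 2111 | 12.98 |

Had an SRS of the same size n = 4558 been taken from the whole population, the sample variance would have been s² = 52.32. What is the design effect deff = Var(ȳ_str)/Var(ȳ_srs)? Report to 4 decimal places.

0.8582

Var(ȳ_str) = Σ Wₕ²(1−fₕ)sₕ²/nₕ with Wₕ = Nₕ/30059:
  Large: (3280/30059)²·(1−164/3280)·30.4/164 = 0.0020967757
  Very large: (17850/30059)²·(1−2283/17850)·43.4/2283 = 0.0058462571
  Small: (8929/30059)²·(1−2111/8929)·12.98/2111 = 4.142831 × 10^-4
  → Var(ȳ_str) = 0.0083573159.
Var(ȳ_srs) = (1 − 4558/30059)·52.32/4558 = 0.0097381419.
deff = 0.0083573159 / 0.0097381419 = 0.8582.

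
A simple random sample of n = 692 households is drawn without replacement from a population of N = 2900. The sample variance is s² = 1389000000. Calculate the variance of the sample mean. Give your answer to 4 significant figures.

1.528 × 10^6

Under SRS without replacement, Var(ȳ) = (1 − f)·s²/n with f = n/N = 692/2900 = 0.23862069.
Var(ȳ) = (1 − 0.23862069)·1389000000/692 = 0.76137931·2.0072254 × 10^6 = 1.5282599 × 10^6.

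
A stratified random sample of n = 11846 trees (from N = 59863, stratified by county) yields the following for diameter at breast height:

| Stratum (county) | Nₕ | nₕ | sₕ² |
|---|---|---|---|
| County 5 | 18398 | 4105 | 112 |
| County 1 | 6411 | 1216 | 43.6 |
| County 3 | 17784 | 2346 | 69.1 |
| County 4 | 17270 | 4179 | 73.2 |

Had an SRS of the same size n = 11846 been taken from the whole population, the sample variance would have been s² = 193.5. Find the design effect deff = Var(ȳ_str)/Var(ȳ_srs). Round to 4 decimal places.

0.4348

Var(ȳ_str) = Σ Wₕ²(1−fₕ)sₕ²/nₕ with Wₕ = Nₕ/59863:
  County 5: (18398/59863)²·(1−4105/18398)·112/4105 = 0.0020020822
  County 1: (6411/59863)²·(1−1216/6411)·43.6/1216 = 3.3323245 × 10^-4
  County 3: (17784/59863)²·(1−2346/17784)·69.1/2346 = 0.0022565947
  County 4: (17270/59863)²·(1−4179/17270)·73.2/4179 = 0.0011050627
  → Var(ȳ_str) = 0.0056969721.
Var(ȳ_srs) = (1 − 11846/59863)·193.5/11846 = 0.013102247.
deff = 0.0056969721 / 0.013102247 = 0.4348.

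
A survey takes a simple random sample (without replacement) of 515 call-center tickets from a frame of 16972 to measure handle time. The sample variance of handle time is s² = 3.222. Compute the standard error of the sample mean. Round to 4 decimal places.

Under SRS without replacement, Var(ȳ) = (1 − f)·s²/n with f = n/N = 515/16972 = 0.03034410.
Var(ȳ) = (1 − 0.03034410)·3.222/515 = 0.96965590·0.0062563107 = 0.0060664686.
SE(ȳ) = √(0.0060664686) = 0.0779.

0.0779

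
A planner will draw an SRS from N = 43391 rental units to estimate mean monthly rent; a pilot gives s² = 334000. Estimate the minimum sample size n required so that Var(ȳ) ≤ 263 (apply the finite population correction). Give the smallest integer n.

1234

Without fpc, n₀ = s²/D = 334000/263 = 1269.9620.
With fpc, (1 − n/N)·s²/n ≤ D requires n ≥ n₀/(1 + n₀/N) = 1269.9620/(1 + 1269.9620/43391) = 1233.8498.
Rounding up, n = 1234.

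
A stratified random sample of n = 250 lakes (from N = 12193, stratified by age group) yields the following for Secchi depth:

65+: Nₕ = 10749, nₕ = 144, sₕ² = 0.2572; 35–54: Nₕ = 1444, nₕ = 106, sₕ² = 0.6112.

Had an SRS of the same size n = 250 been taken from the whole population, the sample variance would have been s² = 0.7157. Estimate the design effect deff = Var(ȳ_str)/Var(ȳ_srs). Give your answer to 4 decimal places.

Var(ȳ_str) = Σ Wₕ²(1−fₕ)sₕ²/nₕ with Wₕ = Nₕ/12193:
  65+: (10749/12193)²·(1−144/10749)·0.2572/144 = 0.0013695127
  35–54: (1444/12193)²·(1−106/1444)·0.6112/106 = 7.4934125 × 10^-5
  → Var(ȳ_str) = 0.0014444468.
Var(ȳ_srs) = (1 − 250/12193)·0.7157/250 = 0.0028041024.
deff = 0.0014444468 / 0.0028041024 = 0.5151.

0.5151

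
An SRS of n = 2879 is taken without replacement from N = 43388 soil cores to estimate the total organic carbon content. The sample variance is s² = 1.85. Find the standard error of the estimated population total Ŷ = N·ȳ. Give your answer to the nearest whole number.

1063

Var(Ŷ) = N²·Var(ȳ) = N²·(1 − n/N)·s²/n.
f = 2879/43388 = 0.06635475; Var(ȳ) = 0.93364525·1.85/2879 = 5.9994571 × 10^-4.
Var(Ŷ) = 43388² · (5.9994571 × 10^-4) = 1.1294089 × 10^6.
SE(Ŷ) = √(1.1294089 × 10^6) = 1063.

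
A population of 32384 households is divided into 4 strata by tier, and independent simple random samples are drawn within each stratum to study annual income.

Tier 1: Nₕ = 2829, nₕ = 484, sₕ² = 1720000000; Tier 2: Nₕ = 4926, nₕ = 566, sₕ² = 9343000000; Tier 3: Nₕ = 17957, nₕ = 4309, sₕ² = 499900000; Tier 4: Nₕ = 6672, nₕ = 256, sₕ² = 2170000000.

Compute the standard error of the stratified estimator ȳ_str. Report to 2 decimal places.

Var(ȳ_str) = Σₕ Wₕ²(1 − fₕ)sₕ²/nₕ with Wₕ = Nₕ/N, N = 32384.
Tier 1: Wₕ = 0.08735795; term = 0.08735795²·(1 − 0.17108519)·1720000000/484 = 22480.082.
Tier 2: Wₕ = 0.15211215; term = 0.15211215²·(1 − 0.11490053)·9343000000/566 = 338056.92.
Tier 3: Wₕ = 0.55450222; term = 0.55450222²·(1 − 0.23996213)·499900000/4309 = 27111.182.
Tier 4: Wₕ = 0.20602767; term = 0.20602767²·(1 − 0.03836930)·2170000000/256 = 346002.45.
Sum = 733650.63.
SE = √(733650.63) = 856.53.

856.53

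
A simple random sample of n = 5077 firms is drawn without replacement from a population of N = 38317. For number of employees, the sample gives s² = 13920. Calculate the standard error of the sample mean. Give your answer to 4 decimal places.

1.5422

Under SRS without replacement, Var(ȳ) = (1 − f)·s²/n with f = n/N = 5077/38317 = 0.13249993.
Var(ȳ) = (1 − 0.13249993)·13920/5077 = 0.86750007·2.7417766 = 2.3784914.
SE(ȳ) = √(2.3784914) = 1.5422.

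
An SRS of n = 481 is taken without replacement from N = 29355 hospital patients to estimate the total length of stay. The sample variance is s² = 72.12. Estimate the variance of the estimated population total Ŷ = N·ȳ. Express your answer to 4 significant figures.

Var(Ŷ) = N²·Var(ȳ) = N²·(1 − n/N)·s²/n.
f = 481/29355 = 0.01638562; Var(ȳ) = 0.98361438·72.12/481 = 0.14748081.
Var(Ŷ) = 29355² · 0.14748081 = 1.2708658 × 10^8.

1.271 × 10^8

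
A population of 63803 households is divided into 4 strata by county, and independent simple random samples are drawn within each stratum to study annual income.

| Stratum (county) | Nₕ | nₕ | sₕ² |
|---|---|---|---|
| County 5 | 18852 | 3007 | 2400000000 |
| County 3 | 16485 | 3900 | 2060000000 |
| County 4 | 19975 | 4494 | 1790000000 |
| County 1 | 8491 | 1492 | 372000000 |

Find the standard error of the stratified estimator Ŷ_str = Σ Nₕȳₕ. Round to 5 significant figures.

2.2045 × 10^7

Var(Ŷ_str) = Σₕ Nₕ²(1 − fₕ)sₕ²/nₕ.
County 5: 18852²·(1 − 3007/18852)·2400000000/3007 = 2.3841166 × 10^14.
County 3: 16485²·(1 − 3900/16485)·2060000000/3900 = 1.095834 × 10^14.
County 4: 19975²·(1 − 4494/19975)·1790000000/4494 = 1.2317023 × 10^14.
County 1: 8491²·(1 − 1492/8491)·372000000/1492 = 1.4817296 × 10^13.
Sum = 4.8598259 × 10^14.
SE = √(4.8598259 × 10^14) = 2.2045 × 10^7.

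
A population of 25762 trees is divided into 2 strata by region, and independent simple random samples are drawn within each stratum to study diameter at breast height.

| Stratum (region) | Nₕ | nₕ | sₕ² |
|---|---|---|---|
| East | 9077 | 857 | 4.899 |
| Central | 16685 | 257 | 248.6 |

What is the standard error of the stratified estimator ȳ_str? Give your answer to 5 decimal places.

Var(ȳ_str) = Σₕ Wₕ²(1 − fₕ)sₕ²/nₕ with Wₕ = Nₕ/N, N = 25762.
East: Wₕ = 0.35234066; term = 0.35234066²·(1 − 0.09441445)·4.899/857 = 6.4266052 × 10^-4.
Central: Wₕ = 0.64765934; term = 0.64765934²·(1 − 0.01540306)·248.6/257 = 0.39950273.
Sum = 0.40014539.
SE = √(0.40014539) = 0.63257.

0.63257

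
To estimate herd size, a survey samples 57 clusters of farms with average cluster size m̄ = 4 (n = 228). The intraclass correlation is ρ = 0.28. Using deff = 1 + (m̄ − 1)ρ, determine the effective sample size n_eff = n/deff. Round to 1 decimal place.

123.9

deff = 1 + (4 − 1)·0.28 = 1 + 0.84 = 1.84.
n_eff = 228 / 1.84 = 123.9.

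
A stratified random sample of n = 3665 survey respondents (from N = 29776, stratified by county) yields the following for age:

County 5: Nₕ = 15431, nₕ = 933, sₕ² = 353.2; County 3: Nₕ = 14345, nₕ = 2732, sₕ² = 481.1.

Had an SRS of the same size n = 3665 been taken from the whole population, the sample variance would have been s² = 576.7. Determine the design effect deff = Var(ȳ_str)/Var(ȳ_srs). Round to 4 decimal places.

0.9321

Var(ȳ_str) = Σ Wₕ²(1−fₕ)sₕ²/nₕ with Wₕ = Nₕ/29776:
  County 5: (15431/29776)²·(1−933/15431)·353.2/933 = 0.095523122
  County 3: (14345/29776)²·(1−2732/14345)·481.1/2732 = 0.033087727
  → Var(ȳ_str) = 0.12861085.
Var(ȳ_srs) = (1 − 3665/29776)·576.7/3665 = 0.1379854.
deff = 0.12861085 / 0.1379854 = 0.9321.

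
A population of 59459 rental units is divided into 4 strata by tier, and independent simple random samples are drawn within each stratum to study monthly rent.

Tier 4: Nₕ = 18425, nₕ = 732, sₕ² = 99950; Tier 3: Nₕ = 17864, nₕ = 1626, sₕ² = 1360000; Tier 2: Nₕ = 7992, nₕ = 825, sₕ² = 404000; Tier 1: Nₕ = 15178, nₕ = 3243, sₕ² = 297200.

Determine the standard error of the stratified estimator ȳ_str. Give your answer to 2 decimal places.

9.69

Var(ȳ_str) = Σₕ Wₕ²(1 − fₕ)sₕ²/nₕ with Wₕ = Nₕ/N, N = 59459.
Tier 4: Wₕ = 0.30987739; term = 0.30987739²·(1 − 0.03972863)·99950/732 = 12.590573.
Tier 3: Wₕ = 0.30044232; term = 0.30044232²·(1 − 0.09102105)·1360000/1626 = 68.626905.
Tier 2: Wₕ = 0.13441195; term = 0.13441195²·(1 − 0.10322823)·404000/825 = 7.9338703.
Tier 1: Wₕ = 0.25526834; term = 0.25526834²·(1 − 0.21366451)·297200/3243 = 4.6957355.
Sum = 93.847084.
SE = √(93.847084) = 9.69.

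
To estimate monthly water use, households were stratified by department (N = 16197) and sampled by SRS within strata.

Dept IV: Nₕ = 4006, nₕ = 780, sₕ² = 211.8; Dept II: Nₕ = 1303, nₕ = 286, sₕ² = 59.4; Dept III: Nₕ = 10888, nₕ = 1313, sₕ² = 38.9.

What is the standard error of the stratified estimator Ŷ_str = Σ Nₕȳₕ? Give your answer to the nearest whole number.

2622

Var(Ŷ_str) = Σₕ Nₕ²(1 − fₕ)sₕ²/nₕ.
Dept IV: 4006²·(1 − 780/4006)·211.8/780 = 3.5091882 × 10^6.
Dept II: 1303²·(1 − 286/1303)·59.4/286 = 275223.67.
Dept III: 10888²·(1 − 1313/10888)·38.9/1313 = 3.0886719 × 10^6.
Sum = 6.8730838 × 10^6.
SE = √(6.8730838 × 10^6) = 2622.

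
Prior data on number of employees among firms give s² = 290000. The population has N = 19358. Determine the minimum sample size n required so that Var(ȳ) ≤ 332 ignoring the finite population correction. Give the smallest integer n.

Without fpc, n₀ = s²/D = 290000/332 = 873.4940.
Rounding up, n = 874.

874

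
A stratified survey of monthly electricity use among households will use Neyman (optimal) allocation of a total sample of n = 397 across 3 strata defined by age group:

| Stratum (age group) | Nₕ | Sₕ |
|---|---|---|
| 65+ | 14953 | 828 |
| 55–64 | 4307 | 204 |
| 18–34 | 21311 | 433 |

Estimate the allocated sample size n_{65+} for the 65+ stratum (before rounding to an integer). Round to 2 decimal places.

Neyman allocation: nₕ = n·NₕSₕ / Σⱼ NⱼSⱼ.
Σ NⱼSⱼ = 14953·828 + 4307·204 + 21311·433 = 2.2487375 × 10^7.
n_{65+} = 397·14953·828 / (2.2487375 × 10^7) = 218.58.

218.58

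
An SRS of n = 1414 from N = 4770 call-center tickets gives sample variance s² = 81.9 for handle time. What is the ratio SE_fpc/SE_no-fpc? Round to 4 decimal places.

0.8388

f = n/N = 1414/4770 = 0.29643606.
SE_no-fpc = √(s²/n) = 0.24066739; SE_fpc = √((1−f)s²/n) = 0.20186872.
Ratio = √(1−f) = 0.83878718.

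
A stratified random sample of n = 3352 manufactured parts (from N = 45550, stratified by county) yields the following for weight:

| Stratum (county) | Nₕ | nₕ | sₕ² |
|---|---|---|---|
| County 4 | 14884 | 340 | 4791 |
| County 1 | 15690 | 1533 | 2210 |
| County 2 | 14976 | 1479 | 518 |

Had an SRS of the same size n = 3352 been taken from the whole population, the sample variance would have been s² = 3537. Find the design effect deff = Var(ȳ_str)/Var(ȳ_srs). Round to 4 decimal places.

Var(ȳ_str) = Σ Wₕ²(1−fₕ)sₕ²/nₕ with Wₕ = Nₕ/45550:
  County 4: (14884/45550)²·(1−340/14884)·4791/340 = 1.4701919
  County 1: (15690/45550)²·(1−1533/15690)·2210/1533 = 0.1543361
  County 2: (14976/45550)²·(1−1479/14976)·518/1479 = 0.034120698
  → Var(ȳ_str) = 1.6586487.
Var(ȳ_srs) = (1 − 3352/45550)·3537/3352 = 0.97754.
deff = 1.6586487 / 0.97754 = 1.6968.

1.6968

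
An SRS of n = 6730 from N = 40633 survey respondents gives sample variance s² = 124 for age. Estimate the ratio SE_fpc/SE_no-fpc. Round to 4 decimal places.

f = n/N = 6730/40633 = 0.16562892.
SE_no-fpc = √(s²/n) = 0.13573858; SE_fpc = √((1−f)s²/n) = 0.12398894.
Ratio = √(1−f) = 0.91343915.

0.9134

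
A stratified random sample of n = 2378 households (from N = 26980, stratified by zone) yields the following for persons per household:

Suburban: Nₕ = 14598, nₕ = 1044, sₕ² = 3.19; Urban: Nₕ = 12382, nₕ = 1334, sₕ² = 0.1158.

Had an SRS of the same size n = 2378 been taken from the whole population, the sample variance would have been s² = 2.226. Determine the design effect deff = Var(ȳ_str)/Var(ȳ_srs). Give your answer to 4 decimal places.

Var(ȳ_str) = Σ Wₕ²(1−fₕ)sₕ²/nₕ with Wₕ = Nₕ/26980:
  Suburban: (14598/26980)²·(1−1044/14598)·3.19/1044 = 8.3055259 × 10^-4
  Urban: (12382/26980)²·(1−1334/12382)·0.1158/1334 = 1.6313356 × 10^-5
  → Var(ȳ_str) = 8.4686595 × 10^-4.
Var(ȳ_srs) = (1 − 2378/26980)·2.226/2378 = 8.5357518 × 10^-4.
deff = (8.4686595 × 10^-4) / (8.5357518 × 10^-4) = 0.9921.

0.9921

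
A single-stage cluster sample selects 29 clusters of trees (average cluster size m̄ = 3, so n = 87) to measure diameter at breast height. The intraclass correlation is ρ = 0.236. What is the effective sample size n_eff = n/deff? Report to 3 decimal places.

59.103

deff = 1 + (3 − 1)·0.236 = 1 + 0.472 = 1.472.
n_eff = 87 / 1.472 = 59.103.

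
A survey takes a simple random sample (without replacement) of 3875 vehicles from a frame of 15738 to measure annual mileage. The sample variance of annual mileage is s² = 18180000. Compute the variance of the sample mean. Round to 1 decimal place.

3536.4

Under SRS without replacement, Var(ȳ) = (1 − f)·s²/n with f = n/N = 3875/15738 = 0.24621934.
Var(ȳ) = (1 − 0.24621934)·18180000/3875 = 0.75378066·4691.6129 = 3536.4471.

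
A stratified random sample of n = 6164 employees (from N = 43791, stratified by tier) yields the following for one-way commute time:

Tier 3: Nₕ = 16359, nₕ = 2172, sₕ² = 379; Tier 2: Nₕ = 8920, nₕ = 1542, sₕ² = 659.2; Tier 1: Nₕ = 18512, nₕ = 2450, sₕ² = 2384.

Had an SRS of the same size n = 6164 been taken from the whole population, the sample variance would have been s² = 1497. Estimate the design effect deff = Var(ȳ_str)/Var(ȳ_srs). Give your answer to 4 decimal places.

0.8945

Var(ȳ_str) = Σ Wₕ²(1−fₕ)sₕ²/nₕ with Wₕ = Nₕ/43791:
  Tier 3: (16359/43791)²·(1−2172/16359)·379/2172 = 0.021118204
  Tier 2: (8920/43791)²·(1−1542/8920)·659.2/1542 = 0.014671233
  Tier 1: (18512/43791)²·(1−2450/18512)·2384/2450 = 0.15087713
  → Var(ȳ_str) = 0.18666657.
Var(ȳ_srs) = (1 − 6164/43791)·1497/6164 = 0.20867667.
deff = 0.18666657 / 0.20867667 = 0.8945.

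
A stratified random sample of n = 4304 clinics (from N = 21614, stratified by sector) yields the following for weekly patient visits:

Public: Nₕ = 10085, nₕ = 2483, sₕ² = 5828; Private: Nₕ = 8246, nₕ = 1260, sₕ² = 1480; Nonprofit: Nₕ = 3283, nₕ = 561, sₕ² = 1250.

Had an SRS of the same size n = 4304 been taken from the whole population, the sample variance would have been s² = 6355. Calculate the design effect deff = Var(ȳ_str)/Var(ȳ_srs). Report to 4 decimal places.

Var(ȳ_str) = Σ Wₕ²(1−fₕ)sₕ²/nₕ with Wₕ = Nₕ/21614:
  Public: (10085/21614)²·(1−2483/10085)·5828/2483 = 0.38519115
  Private: (8246/21614)²·(1−1260/8246)·1480/1260 = 0.14484142
  Nonprofit: (3283/21614)²·(1−561/3283)·1250/561 = 0.0426222
  → Var(ȳ_str) = 0.57265477.
Var(ȳ_srs) = (1 − 4304/21614)·6355/4304 = 1.1825111.
deff = 0.57265477 / 1.1825111 = 0.4843.

0.4843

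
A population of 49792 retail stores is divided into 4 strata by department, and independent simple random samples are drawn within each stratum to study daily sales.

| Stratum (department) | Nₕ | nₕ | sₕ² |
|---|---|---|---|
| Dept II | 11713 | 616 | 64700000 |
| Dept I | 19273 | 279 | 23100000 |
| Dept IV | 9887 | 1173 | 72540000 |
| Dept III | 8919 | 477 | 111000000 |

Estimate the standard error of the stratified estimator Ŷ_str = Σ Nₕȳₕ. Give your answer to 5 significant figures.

8.1738 × 10^6

Var(Ŷ_str) = Σₕ Nₕ²(1 − fₕ)sₕ²/nₕ.
Dept II: 11713²·(1 − 616/11713)·64700000/616 = 1.3652032 × 10^13.
Dept I: 19273²·(1 − 279/19273)·23100000/279 = 3.0309134 × 10^13.
Dept IV: 9887²·(1 − 1173/9887)·72540000/1173 = 5.3279683 × 10^12.
Dept III: 8919²·(1 − 477/8919)·111000000/477 = 1.7521291 × 10^13.
Sum = 6.6810425 × 10^13.
SE = √(6.6810425 × 10^13) = 8.1738 × 10^6.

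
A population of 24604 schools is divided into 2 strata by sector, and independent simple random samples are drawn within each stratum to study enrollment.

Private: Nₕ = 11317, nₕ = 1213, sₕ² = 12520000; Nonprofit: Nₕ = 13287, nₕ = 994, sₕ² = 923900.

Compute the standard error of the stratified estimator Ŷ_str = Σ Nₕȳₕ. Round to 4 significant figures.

1.154 × 10^6

Var(Ŷ_str) = Σₕ Nₕ²(1 − fₕ)sₕ²/nₕ.
Private: 11317²·(1 − 1213/11317)·12520000/1213 = 1.1802342 × 10^12.
Nonprofit: 13287²·(1 − 994/13287)·923900/994 = 1.5181805 × 10^11.
Sum = 1.3320523 × 10^12.
SE = √(1.3320523 × 10^12) = 1.154 × 10^6.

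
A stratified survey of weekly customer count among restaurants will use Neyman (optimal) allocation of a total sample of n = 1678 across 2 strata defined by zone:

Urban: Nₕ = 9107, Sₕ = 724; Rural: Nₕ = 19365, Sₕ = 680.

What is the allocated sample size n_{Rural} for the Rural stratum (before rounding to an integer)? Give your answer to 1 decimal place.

Neyman allocation: nₕ = n·NₕSₕ / Σⱼ NⱼSⱼ.
Σ NⱼSⱼ = 9107·724 + 19365·680 = 1.9761668 × 10^7.
n_{Rural} = 1678·19365·680 / (1.9761668 × 10^7) = 1118.1.

1118.1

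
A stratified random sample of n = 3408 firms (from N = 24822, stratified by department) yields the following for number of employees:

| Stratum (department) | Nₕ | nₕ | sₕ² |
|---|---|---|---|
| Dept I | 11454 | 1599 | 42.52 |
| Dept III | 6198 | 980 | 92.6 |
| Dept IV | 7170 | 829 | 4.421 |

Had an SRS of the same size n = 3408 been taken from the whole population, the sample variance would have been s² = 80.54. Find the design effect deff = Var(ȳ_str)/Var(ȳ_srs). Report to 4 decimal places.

Var(ȳ_str) = Σ Wₕ²(1−fₕ)sₕ²/nₕ with Wₕ = Nₕ/24822:
  Dept I: (11454/24822)²·(1−1599/11454)·42.52/1599 = 0.0048717507
  Dept III: (6198/24822)²·(1−980/6198)·92.6/980 = 0.0049598326
  Dept IV: (7170/24822)²·(1−829/7170)·4.421/829 = 3.935223 × 10^-4
  → Var(ȳ_str) = 0.010225106.
Var(ȳ_srs) = (1 − 3408/24822)·80.54/3408 = 0.020387927.
deff = 0.010225106 / 0.020387927 = 0.5015.

0.5015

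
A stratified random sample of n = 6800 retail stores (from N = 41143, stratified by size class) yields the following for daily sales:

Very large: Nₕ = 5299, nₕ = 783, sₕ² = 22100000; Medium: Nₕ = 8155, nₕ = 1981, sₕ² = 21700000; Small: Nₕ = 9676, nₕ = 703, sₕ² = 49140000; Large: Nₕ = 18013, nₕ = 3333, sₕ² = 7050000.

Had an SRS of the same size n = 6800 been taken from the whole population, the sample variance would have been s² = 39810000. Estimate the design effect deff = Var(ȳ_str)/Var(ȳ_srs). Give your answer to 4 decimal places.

Var(ȳ_str) = Σ Wₕ²(1−fₕ)sₕ²/nₕ with Wₕ = Nₕ/41143:
  Very large: (5299/41143)²·(1−783/5299)·22100000/783 = 399.01246
  Medium: (8155/41143)²·(1−1981/8155)·21700000/1981 = 325.81715
  Small: (9676/41143)²·(1−703/9676)·49140000/703 = 3585.2665
  Large: (18013/41143)²·(1−3333/18013)·7050000/3333 = 330.42584
  → Var(ȳ_str) = 4640.522.
Var(ȳ_srs) = (1 − 6800/41143)·39810000/6800 = 4886.811.
deff = 4640.522 / 4886.811 = 0.9496.

0.9496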